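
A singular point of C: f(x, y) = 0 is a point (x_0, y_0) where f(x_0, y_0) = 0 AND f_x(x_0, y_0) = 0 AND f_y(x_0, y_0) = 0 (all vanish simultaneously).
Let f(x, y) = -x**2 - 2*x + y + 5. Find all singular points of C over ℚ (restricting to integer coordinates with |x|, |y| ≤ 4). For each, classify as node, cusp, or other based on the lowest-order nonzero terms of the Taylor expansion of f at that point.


No singular points in the scanned grid; C is smooth there.

Compute partial derivatives:
  f_x = -2*x - 2.
  f_y = 1.
f_y = 1 is a nonzero constant, so f_y never vanishes: no point (x, y) can satisfy f = f_x = f_y = 0. In particular no (x, y) ∈ {−4, ..., 4}² is singular; the curve is smooth.


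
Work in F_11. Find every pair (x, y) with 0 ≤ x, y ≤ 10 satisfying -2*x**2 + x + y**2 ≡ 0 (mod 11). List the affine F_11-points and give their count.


Affine F_11-points: {(0, 0), (1, 1), (1, 10), (3, 2), (3, 9), (5, 1), (5, 10), (6, 0), (7, 5), (7, 6), (10, 5), (10, 6)}; count = 12.

For each of the 121 pairs (x, y) ∈ F_11², evaluate f(x, y) mod 11. Record the zeros.
  x = 0: [0↦0, 1↦1, 2↦4, 3↦9, 4↦5, 5↦3, 6↦3, 7↦5, 8↦9, 9↦4, 10↦1]  zeros at y ∈ {0}
  x = 1: [0↦10, 1↦0, 2↦3, 3↦8, 4↦4, 5↦2, 6↦2, 7↦4, 8↦8, 9↦3, 10↦0]  zeros at y ∈ {1, 10}
  x = 2: [0↦5, 1↦6, 2↦9, 3↦3, 4↦10, 5↦8, 6↦8, 7↦10, 8↦3, 9↦9, 10↦6]  zeros at y ∈ ∅
  x = 3: [0↦7, 1↦8, 2↦0, 3↦5, 4↦1, 5↦10, 6↦10, 7↦1, 8↦5, 9↦0, 10↦8]  zeros at y ∈ {2, 9}
  x = 4: [0↦5, 1↦6, 2↦9, 3↦3, 4↦10, 5↦8, 6↦8, 7↦10, 8↦3, 9↦9, 10↦6]  zeros at y ∈ ∅
  x = 5: [0↦10, 1↦0, 2↦3, 3↦8, 4↦4, 5↦2, 6↦2, 7↦4, 8↦8, 9↦3, 10↦0]  zeros at y ∈ {1, 10}
  x = 6: [0↦0, 1↦1, 2↦4, 3↦9, 4↦5, 5↦3, 6↦3, 7↦5, 8↦9, 9↦4, 10↦1]  zeros at y ∈ {0}
  x = 7: [0↦8, 1↦9, 2↦1, 3↦6, 4↦2, 5↦0, 6↦0, 7↦2, 8↦6, 9↦1, 10↦9]  zeros at y ∈ {5, 6}
  x = 8: [0↦1, 1↦2, 2↦5, 3↦10, 4↦6, 5↦4, 6↦4, 7↦6, 8↦10, 9↦5, 10↦2]  zeros at y ∈ ∅
  x = 9: [0↦1, 1↦2, 2↦5, 3↦10, 4↦6, 5↦4, 6↦4, 7↦6, 8↦10, 9↦5, 10↦2]  zeros at y ∈ ∅
  x = 10: [0↦8, 1↦9, 2↦1, 3↦6, 4↦2, 5↦0, 6↦0, 7↦2, 8↦6, 9↦1, 10↦9]  zeros at y ∈ {5, 6}
Collecting zeros: affine points = {(0, 0), (1, 1), (1, 10), (3, 2), (3, 9), (5, 1), (5, 10), (6, 0), (7, 5), (7, 6), (10, 5), (10, 6)}.
Total count |C(F_11)_aff| = 12.


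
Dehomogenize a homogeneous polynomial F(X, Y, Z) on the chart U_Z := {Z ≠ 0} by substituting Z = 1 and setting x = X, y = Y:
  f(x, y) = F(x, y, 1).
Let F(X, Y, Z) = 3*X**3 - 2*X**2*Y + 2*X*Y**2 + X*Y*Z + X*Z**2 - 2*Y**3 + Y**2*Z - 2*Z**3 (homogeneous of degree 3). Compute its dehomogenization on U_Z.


f(x, y) = 3*x**3 - 2*x**2*y + 2*x*y**2 + x*y + x - 2*y**3 + y**2 - 2

On U_Z we set Z = 1. Each monomial c·X^i·Y^j·Z^k in F becomes c·x^i·y^j·1^k = c·x^i·y^j.
Substituting Z = 1: F(X, Y, 1) = 3*x**3 - 2*x**2*y + 2*x*y**2 + x*y + x - 2*y**3 + y**2 - 2.
Note: deg(f) ≤ deg(F) = 3; strict inequality happens when F is divisible by Z (lost terms).


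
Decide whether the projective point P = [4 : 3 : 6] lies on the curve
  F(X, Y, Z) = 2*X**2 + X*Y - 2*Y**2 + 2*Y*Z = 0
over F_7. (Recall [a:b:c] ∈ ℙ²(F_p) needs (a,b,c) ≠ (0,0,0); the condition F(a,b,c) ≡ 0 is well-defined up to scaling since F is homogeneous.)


F(4,3,6) ≡ 6 (mod 7); P is NOT on the curve.

Evaluate F(4, 3, 6) term-by-term (mod 7).
  2*X**2 ↦ 2·16·1·1 = 32
  X*Y ↦ 1·4·3·1 = 12
  -2*Y**2 ↦ -2·1·9·1 = -18
  2*Y*Z ↦ 2·1·3·6 = 36
Sum: F(4, 3, 6) = (32) + (12) + (-18) + (36) = 62.
Reducing mod 7: 62 ≡ 6 (mod 7).
Since F(a, b, c) ≡ 6 ≠ 0 (mod 7), P does NOT lie on the curve.


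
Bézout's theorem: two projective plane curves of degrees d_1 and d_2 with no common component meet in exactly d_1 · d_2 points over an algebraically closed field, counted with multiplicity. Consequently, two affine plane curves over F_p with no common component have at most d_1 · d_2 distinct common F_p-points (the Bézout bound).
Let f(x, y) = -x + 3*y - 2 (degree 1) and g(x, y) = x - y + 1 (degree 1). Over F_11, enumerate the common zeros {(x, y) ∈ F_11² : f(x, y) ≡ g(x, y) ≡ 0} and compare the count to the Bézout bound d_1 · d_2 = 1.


Common zeros: {(5, 6)}; count = 1; Bézout bound = 1.

deg(f) = 1, deg(g) = 1, so Bézout bound = 1.
Scan x ∈ F_11. For each x, list the y ∈ F_11 with f(x, y) ≡ 0 and those with g(x, y) ≡ 0 (mod 11); the common zeros in that column are the intersection.
  x = 0: f ≡ 0 at y ∈ {8}; g ≡ 0 at y ∈ {1}; common: ∅.
  x = 1: f ≡ 0 at y ∈ {1}; g ≡ 0 at y ∈ {2}; common: ∅.
  x = 2: f ≡ 0 at y ∈ {5}; g ≡ 0 at y ∈ {3}; common: ∅.
  x = 3: f ≡ 0 at y ∈ {9}; g ≡ 0 at y ∈ {4}; common: ∅.
  x = 4: f ≡ 0 at y ∈ {2}; g ≡ 0 at y ∈ {5}; common: ∅.
  x = 5: f ≡ 0 at y ∈ {6}; g ≡ 0 at y ∈ {6}; common: {6}.
  x = 6: f ≡ 0 at y ∈ {10}; g ≡ 0 at y ∈ {7}; common: ∅.
  x = 7: f ≡ 0 at y ∈ {3}; g ≡ 0 at y ∈ {8}; common: ∅.
  x = 8: f ≡ 0 at y ∈ {7}; g ≡ 0 at y ∈ {9}; common: ∅.
  x = 9: f ≡ 0 at y ∈ {0}; g ≡ 0 at y ∈ {10}; common: ∅.
  x = 10: f ≡ 0 at y ∈ {4}; g ≡ 0 at y ∈ {0}; common: ∅.
Collecting: common zeros = {(5, 6)}, so the count is 1.
Comparison with the Bézout bound: 1 ≤ 1 = deg(f)·deg(g), as expected for curves with no common component (the bound is attained).


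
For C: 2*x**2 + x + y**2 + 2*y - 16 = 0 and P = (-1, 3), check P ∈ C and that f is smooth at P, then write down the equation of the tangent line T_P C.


Tangent line at P: -3*x + 8*y - 27 = 0.

Step 1: f(-1, 3) = 0, so P lies on C.
Step 2: partial derivatives
  f_x(x, y) = 4*x + 1, f_y(x, y) = 2*y + 2.
  f_x(P) = -3, f_y(P) = 8 (gradient nonzero, so P is smooth).
Step 3: tangent line at P: -3·(x − -1) + 8·(y − 3) = 0.
Expanding: -3*x + 8*y - 27 = 0.


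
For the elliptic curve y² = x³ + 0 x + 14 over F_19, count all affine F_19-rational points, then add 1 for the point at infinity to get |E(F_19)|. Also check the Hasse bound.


Affine points = {(5, 5), (5, 14), (10, 8), (10, 11), (13, 8), (13, 11), (15, 8), (15, 11), (16, 5), (16, 14), (17, 5), (17, 14)}; affine count = 12; |E(F_19)| = 13.

Discriminant check: Δ ∝ 4a³ + 27b² = 4·0³ + 27·14² = 4·0 + 27·196 ≡ 10 (mod 19). Nonzero ⇒ E is nonsingular.
For each x ∈ F_19, compute rhs = x³ + 0·x + 14 mod 19, then count y ∈ F_19 with y² ≡ rhs.
  x = 0: rhs = 14, matching y values: none (0 points).
  x = 1: rhs = 15, matching y values: none (0 points).
  x = 2: rhs = 3, matching y values: none (0 points).
  x = 3: rhs = 3, matching y values: none (0 points).
  x = 4: rhs = 2, matching y values: none (0 points).
  x = 5: rhs = 6, matching y values: 5, 14 (2 points).
  x = 6: rhs = 2, matching y values: none (0 points).
  x = 7: rhs = 15, matching y values: none (0 points).
  x = 8: rhs = 13, matching y values: none (0 points).
  x = 9: rhs = 2, matching y values: none (0 points).
  x = 10: rhs = 7, matching y values: 8, 11 (2 points).
  x = 11: rhs = 15, matching y values: none (0 points).
  x = 12: rhs = 13, matching y values: none (0 points).
  x = 13: rhs = 7, matching y values: 8, 11 (2 points).
  x = 14: rhs = 3, matching y values: none (0 points).
  x = 15: rhs = 7, matching y values: 8, 11 (2 points).
  x = 16: rhs = 6, matching y values: 5, 14 (2 points).
  x = 17: rhs = 6, matching y values: 5, 14 (2 points).
  x = 18: rhs = 13, matching y values: none (0 points).
Total affine count: 12.
Full point count |E(F_19)| = 12 + 1 = 13.
Hasse bound: |13 − (19+1)| = |-7| = 7 ≤ 2√19 ≈ 8.7178 ✓.


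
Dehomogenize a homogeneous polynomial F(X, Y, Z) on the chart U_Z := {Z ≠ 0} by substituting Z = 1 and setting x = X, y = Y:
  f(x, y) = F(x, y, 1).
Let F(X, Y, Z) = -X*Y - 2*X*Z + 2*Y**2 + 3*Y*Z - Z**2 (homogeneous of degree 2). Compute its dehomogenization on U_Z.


f(x, y) = -x*y - 2*x + 2*y**2 + 3*y - 1

On U_Z we set Z = 1. Each monomial c·X^i·Y^j·Z^k in F becomes c·x^i·y^j·1^k = c·x^i·y^j.
Substituting Z = 1: F(X, Y, 1) = -x*y - 2*x + 2*y**2 + 3*y - 1.
Note: deg(f) ≤ deg(F) = 2; strict inequality happens when F is divisible by Z (lost terms).


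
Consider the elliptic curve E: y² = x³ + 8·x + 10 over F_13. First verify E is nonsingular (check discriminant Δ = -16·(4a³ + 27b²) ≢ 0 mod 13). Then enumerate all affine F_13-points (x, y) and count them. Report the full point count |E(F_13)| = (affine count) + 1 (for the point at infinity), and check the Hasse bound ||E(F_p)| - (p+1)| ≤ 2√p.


Affine points = {(0, 6), (0, 7), (3, 3), (3, 10), (6, 1), (6, 12), (8, 1), (8, 12), (11, 5), (11, 8), (12, 1), (12, 12)}; affine count = 12; |E(F_13)| = 13.

Discriminant check: Δ ∝ 4a³ + 27b² = 4·8³ + 27·10² = 4·512 + 27·100 ≡ 3 (mod 13). Nonzero ⇒ E is nonsingular.
For each x ∈ F_13, compute rhs = x³ + 8·x + 10 mod 13, then count y ∈ F_13 with y² ≡ rhs.
  x = 0: rhs = 10, matching y values: 6, 7 (2 points).
  x = 1: rhs = 6, matching y values: none (0 points).
  x = 2: rhs = 8, matching y values: none (0 points).
  x = 3: rhs = 9, matching y values: 3, 10 (2 points).
  x = 4: rhs = 2, matching y values: none (0 points).
  x = 5: rhs = 6, matching y values: none (0 points).
  x = 6: rhs = 1, matching y values: 1, 12 (2 points).
  x = 7: rhs = 6, matching y values: none (0 points).
  x = 8: rhs = 1, matching y values: 1, 12 (2 points).
  x = 9: rhs = 5, matching y values: none (0 points).
  x = 10: rhs = 11, matching y values: none (0 points).
  x = 11: rhs = 12, matching y values: 5, 8 (2 points).
  x = 12: rhs = 1, matching y values: 1, 12 (2 points).
Total affine count: 12.
Full point count |E(F_13)| = 12 + 1 = 13.
Hasse bound: |13 − (13+1)| = |-1| = 1 ≤ 2√13 ≈ 7.2111 ✓.


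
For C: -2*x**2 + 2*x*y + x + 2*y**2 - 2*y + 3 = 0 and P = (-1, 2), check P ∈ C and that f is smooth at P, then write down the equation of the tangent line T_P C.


Tangent line at P: 9*x + 4*y + 1 = 0.

Step 1: f(-1, 2) = 0, so P lies on C.
Step 2: partial derivatives
  f_x(x, y) = -4*x + 2*y + 1, f_y(x, y) = 2*x + 4*y - 2.
  f_x(P) = 9, f_y(P) = 4 (gradient nonzero, so P is smooth).
Step 3: tangent line at P: 9·(x − -1) + 4·(y − 2) = 0.
Expanding: 9*x + 4*y + 1 = 0.


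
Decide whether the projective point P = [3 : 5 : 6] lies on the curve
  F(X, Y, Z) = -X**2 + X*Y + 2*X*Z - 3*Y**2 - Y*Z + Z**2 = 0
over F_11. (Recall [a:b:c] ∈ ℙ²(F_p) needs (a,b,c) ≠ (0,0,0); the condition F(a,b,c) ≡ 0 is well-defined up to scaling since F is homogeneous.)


F(3,5,6) ≡ 6 (mod 11); P is NOT on the curve.

Evaluate F(3, 5, 6) term-by-term (mod 11).
  -X**2 ↦ -1·9·1·1 = -9
  X*Y ↦ 1·3·5·1 = 15
  2*X*Z ↦ 2·3·1·6 = 36
  -3*Y**2 ↦ -3·1·25·1 = -75
  -Y*Z ↦ -1·1·5·6 = -30
  Z**2 ↦ 1·1·1·36 = 36
Sum: F(3, 5, 6) = (-9) + (15) + (36) + (-75) + (-30) + (36) = -27.
Reducing mod 11: -27 ≡ 6 (mod 11).
Since F(a, b, c) ≡ 6 ≠ 0 (mod 11), P does NOT lie on the curve.


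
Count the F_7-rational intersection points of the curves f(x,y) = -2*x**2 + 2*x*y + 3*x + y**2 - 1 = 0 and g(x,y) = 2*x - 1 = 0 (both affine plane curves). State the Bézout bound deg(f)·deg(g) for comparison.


Common zeros: {(4, 0), (4, 6)}; count = 2; Bézout bound = 2.

deg(f) = 2, deg(g) = 1, so Bézout bound = 2.
Scan x ∈ F_7. For each x, list the y ∈ F_7 with f(x, y) ≡ 0 and those with g(x, y) ≡ 0 (mod 7); the common zeros in that column are the intersection.
  x = 0: f ≡ 0 at y ∈ {1, 6}; g ≡ 0 at y ∈ ∅; common: ∅.
  x = 1: f ≡ 0 at y ∈ {0, 5}; g ≡ 0 at y ∈ ∅; common: ∅.
  x = 2: f ≡ 0 at y ∈ {5}; g ≡ 0 at y ∈ ∅; common: ∅.
  x = 3: f ≡ 0 at y ∈ ∅; g ≡ 0 at y ∈ ∅; common: ∅.
  x = 4: f ≡ 0 at y ∈ {0, 6}; g ≡ 0 at y ∈ {0, 1, 2, 3, 4, 5, 6}; common: {0, 6}.
  x = 5: f ≡ 0 at y ∈ ∅; g ≡ 0 at y ∈ ∅; common: ∅.
  x = 6: f ≡ 0 at y ∈ {1}; g ≡ 0 at y ∈ ∅; common: ∅.
Collecting: common zeros = {(4, 0), (4, 6)}, so the count is 2.
Comparison with the Bézout bound: 2 ≤ 2 = deg(f)·deg(g), as expected for curves with no common component (the bound is attained).


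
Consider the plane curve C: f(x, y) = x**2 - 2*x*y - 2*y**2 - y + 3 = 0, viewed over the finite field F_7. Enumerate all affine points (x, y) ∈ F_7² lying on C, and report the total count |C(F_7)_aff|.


Affine F_7-points: {(0, 1), (0, 2), (2, 0), (2, 1), (4, 2), (4, 4), (5, 0), (5, 5)}; count = 8.

For each of the 49 pairs (x, y) ∈ F_7², evaluate f(x, y) mod 7. Record the zeros.
  x = 0: [0↦3, 1↦0, 2↦0, 3↦3, 4↦2, 5↦4, 6↦2]  zeros at y ∈ {1, 2}
  x = 1: [0↦4, 1↦6, 2↦4, 3↦5, 4↦2, 5↦2, 6↦5]  zeros at y ∈ ∅
  x = 2: [0↦0, 1↦0, 2↦3, 3↦2, 4↦4, 5↦2, 6↦3]  zeros at y ∈ {0, 1}
  x = 3: [0↦5, 1↦3, 2↦4, 3↦1, 4↦1, 5↦4, 6↦3]  zeros at y ∈ ∅
  x = 4: [0↦5, 1↦1, 2↦0, 3↦2, 4↦0, 5↦1, 6↦5]  zeros at y ∈ {2, 4}
  x = 5: [0↦0, 1↦1, 2↦5, 3↦5, 4↦1, 5↦0, 6↦2]  zeros at y ∈ {0, 5}
  x = 6: [0↦4, 1↦3, 2↦5, 3↦3, 4↦4, 5↦1, 6↦1]  zeros at y ∈ ∅
Collecting zeros: affine points = {(0, 1), (0, 2), (2, 0), (2, 1), (4, 2), (4, 4), (5, 0), (5, 5)}.
Total count |C(F_7)_aff| = 8.


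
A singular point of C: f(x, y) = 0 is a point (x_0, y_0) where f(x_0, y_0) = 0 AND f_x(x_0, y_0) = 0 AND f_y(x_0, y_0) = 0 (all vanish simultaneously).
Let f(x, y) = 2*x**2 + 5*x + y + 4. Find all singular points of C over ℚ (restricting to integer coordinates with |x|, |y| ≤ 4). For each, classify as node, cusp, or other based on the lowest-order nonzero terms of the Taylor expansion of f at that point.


No singular points in the scanned grid; C is smooth there.

Compute partial derivatives:
  f_x = 4*x + 5.
  f_y = 1.
f_y = 1 is a nonzero constant, so f_y never vanishes: no point (x, y) can satisfy f = f_x = f_y = 0. In particular no (x, y) ∈ {−4, ..., 4}² is singular; the curve is smooth.


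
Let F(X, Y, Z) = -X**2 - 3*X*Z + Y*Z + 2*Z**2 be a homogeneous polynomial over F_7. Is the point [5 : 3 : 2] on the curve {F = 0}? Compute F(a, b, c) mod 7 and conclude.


F(5,3,2) ≡ 1 (mod 7); P is NOT on the curve.

Evaluate F(5, 3, 2) term-by-term (mod 7).
  -X**2 ↦ -1·25·1·1 = -25
  -3*X*Z ↦ -3·5·1·2 = -30
  Y*Z ↦ 1·1·3·2 = 6
  2*Z**2 ↦ 2·1·1·4 = 8
Sum: F(5, 3, 2) = (-25) + (-30) + (6) + (8) = -41.
Reducing mod 7: -41 ≡ 1 (mod 7).
Since F(a, b, c) ≡ 1 ≠ 0 (mod 7), P does NOT lie on the curve.


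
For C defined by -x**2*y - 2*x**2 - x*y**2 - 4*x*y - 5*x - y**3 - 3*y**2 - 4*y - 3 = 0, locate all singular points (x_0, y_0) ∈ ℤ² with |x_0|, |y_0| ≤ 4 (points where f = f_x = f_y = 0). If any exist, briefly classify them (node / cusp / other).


Singular points: {(-1, -1)}; classification: node.

Compute partial derivatives:
  f_x = -2*x*y - 4*x - y**2 - 4*y - 5.
  f_y = -x**2 - 2*x*y - 4*x - 3*y**2 - 6*y - 4.
Scan x_0 ∈ {−4, ..., 4}. For each x_0, f_y(x_0, y) is a polynomial in y; find its integer roots y ∈ {−4, ..., 4}, then test f_x and f at those candidates.
  x = -4: f_y(-4, y) = -3*y**2 + 2*y - 4; no integer root y with |y| ≤ 4.
  x = -3: f_y(-3, y) = -3*y**2 - 1; no integer root y with |y| ≤ 4.
  x = -2: f_y(-2, y) = -3*y**2 - 2*y; vanishes at y ∈ {0}. (-2, 0): f_x = 3 ≠ 0.
  x = -1: f_y(-1, y) = -3*y**2 - 4*y - 1; vanishes at y ∈ {-1}. (-1, -1): f_x = 0, f = 0 — SINGULAR.
  x = 0: f_y(0, y) = -3*y**2 - 6*y - 4; no integer root y with |y| ≤ 4.
  x = 1: f_y(1, y) = -3*y**2 - 8*y - 9; no integer root y with |y| ≤ 4.
  x = 2: f_y(2, y) = -3*y**2 - 10*y - 16; no integer root y with |y| ≤ 4.
  x = 3: f_y(3, y) = -3*y**2 - 12*y - 25; no integer root y with |y| ≤ 4.
  x = 4: f_y(4, y) = -3*y**2 - 14*y - 36; no integer root y with |y| ≤ 4.
Only singular point on the grid: (-1, -1).
Classify: substitute x = -1 + u, y = -1 + v and expand: f = -u**2*v - u**2 - u*v**2 - v**3 + v**2.
No constant or linear terms (consistent with a singular point). Quadratic part: -u**2 + v**2. Cubic part: -u**2*v - u*v**2 - v**3.
The quadratic part v**2 - u**2 = (v − u)(v + u) splits into two distinct linear factors, so there are two distinct tangent lines y − -1 = ±(x − -1) — this is a node (ordinary double point).
Classification: node.


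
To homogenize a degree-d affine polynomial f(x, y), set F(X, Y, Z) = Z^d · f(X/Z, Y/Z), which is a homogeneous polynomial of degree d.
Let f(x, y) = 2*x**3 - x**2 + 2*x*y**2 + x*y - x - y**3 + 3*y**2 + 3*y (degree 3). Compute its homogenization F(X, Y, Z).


F(X, Y, Z) = 2*X**3 - X**2*Z + 2*X*Y**2 + X*Y*Z - X*Z**2 - Y**3 + 3*Y**2*Z + 3*Y*Z**2

deg(f) = 3.
Substitute x = X/Z, y = Y/Z into f, then multiply by Z^3.
  monomial 2·x^3·y^0 ↦ 2·X^3·Y^0·Z^0.
  monomial -1·x^2·y^0 ↦ -1·X^2·Y^0·Z^1.
  monomial 2·x^1·y^2 ↦ 2·X^1·Y^2·Z^0.
  monomial 1·x^1·y^1 ↦ 1·X^1·Y^1·Z^1.
  monomial -1·x^1·y^0 ↦ -1·X^1·Y^0·Z^2.
  monomial -1·x^0·y^3 ↦ -1·X^0·Y^3·Z^0.
  monomial 3·x^0·y^2 ↦ 3·X^0·Y^2·Z^1.
  monomial 3·x^0·y^1 ↦ 3·X^0·Y^1·Z^2.
Collecting: F(X, Y, Z) = 2*X**3 - X**2*Z + 2*X*Y**2 + X*Y*Z - X*Z**2 - Y**3 + 3*Y**2*Z + 3*Y*Z**2.


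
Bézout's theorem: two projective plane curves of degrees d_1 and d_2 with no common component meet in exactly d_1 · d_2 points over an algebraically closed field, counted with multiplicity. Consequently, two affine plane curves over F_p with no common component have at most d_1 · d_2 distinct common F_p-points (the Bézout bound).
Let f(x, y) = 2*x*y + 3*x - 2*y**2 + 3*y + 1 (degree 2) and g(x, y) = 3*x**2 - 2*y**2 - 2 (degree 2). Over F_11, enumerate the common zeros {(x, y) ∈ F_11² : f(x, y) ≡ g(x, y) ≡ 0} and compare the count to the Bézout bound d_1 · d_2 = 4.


Common zeros: {(4, 1), (4, 10), (6, 8), (9, 7)}; count = 4; Bézout bound = 4.

deg(f) = 2, deg(g) = 2, so Bézout bound = 4.
Scan x ∈ F_11. For each x, list the y ∈ F_11 with f(x, y) ≡ 0 and those with g(x, y) ≡ 0 (mod 11); the common zeros in that column are the intersection.
  x = 0: f ≡ 0 at y ∈ ∅; g ≡ 0 at y ∈ ∅; common: ∅.
  x = 1: f ≡ 0 at y ∈ ∅; g ≡ 0 at y ∈ ∅; common: ∅.
  x = 2: f ≡ 0 at y ∈ ∅; g ≡ 0 at y ∈ {4, 7}; common: ∅.
  x = 3: f ≡ 0 at y ∈ ∅; g ≡ 0 at y ∈ ∅; common: ∅.
  x = 4: f ≡ 0 at y ∈ {1, 10}; g ≡ 0 at y ∈ {1, 10}; common: {1, 10}.
  x = 5: f ≡ 0 at y ∈ {6}; g ≡ 0 at y ∈ {3, 8}; common: ∅.
  x = 6: f ≡ 0 at y ∈ {5, 8}; g ≡ 0 at y ∈ {3, 8}; common: {8}.
  x = 7: f ≡ 0 at y ∈ {0, 3}; g ≡ 0 at y ∈ {1, 10}; common: ∅.
  x = 8: f ≡ 0 at y ∈ {2}; g ≡ 0 at y ∈ ∅; common: ∅.
  x = 9: f ≡ 0 at y ∈ {7, 9}; g ≡ 0 at y ∈ {4, 7}; common: {7}.
  x = 10: f ≡ 0 at y ∈ ∅; g ≡ 0 at y ∈ ∅; common: ∅.
Collecting: common zeros = {(4, 1), (4, 10), (6, 8), (9, 7)}, so the count is 4.
Comparison with the Bézout bound: 4 ≤ 4 = deg(f)·deg(g), as expected for curves with no common component (the bound is attained).


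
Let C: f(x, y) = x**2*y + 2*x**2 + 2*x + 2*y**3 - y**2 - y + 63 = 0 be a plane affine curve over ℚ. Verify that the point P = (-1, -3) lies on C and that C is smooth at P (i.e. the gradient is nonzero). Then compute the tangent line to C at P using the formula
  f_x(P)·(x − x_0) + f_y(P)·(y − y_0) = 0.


Tangent line at P: 4*x + 60*y + 184 = 0.

Step 1: f(-1, -3) = 0, so P lies on C.
Step 2: partial derivatives
  f_x(x, y) = 2*x*y + 4*x + 2, f_y(x, y) = x**2 + 6*y**2 - 2*y - 1.
  f_x(P) = 4, f_y(P) = 60 (gradient nonzero, so P is smooth).
Step 3: tangent line at P: 4·(x − -1) + 60·(y − -3) = 0.
Expanding: 4*x + 60*y + 184 = 0.


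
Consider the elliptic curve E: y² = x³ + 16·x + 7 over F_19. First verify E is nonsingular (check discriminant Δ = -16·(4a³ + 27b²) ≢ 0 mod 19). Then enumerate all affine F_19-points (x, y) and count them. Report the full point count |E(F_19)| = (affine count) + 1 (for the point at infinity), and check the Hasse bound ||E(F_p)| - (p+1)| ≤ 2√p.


Affine points = {(0, 8), (0, 11), (1, 9), (1, 10), (2, 3), (2, 16), (3, 5), (3, 14), (7, 5), (7, 14), (8, 1), (8, 18), (9, 5), (9, 14), (14, 7), (14, 12), (17, 9), (17, 10), (18, 3), (18, 16)}; affine count = 20; |E(F_19)| = 21.

Discriminant check: Δ ∝ 4a³ + 27b² = 4·16³ + 27·7² = 4·4096 + 27·49 ≡ 18 (mod 19). Nonzero ⇒ E is nonsingular.
For each x ∈ F_19, compute rhs = x³ + 16·x + 7 mod 19, then count y ∈ F_19 with y² ≡ rhs.
  x = 0: rhs = 7, matching y values: 8, 11 (2 points).
  x = 1: rhs = 5, matching y values: 9, 10 (2 points).
  x = 2: rhs = 9, matching y values: 3, 16 (2 points).
  x = 3: rhs = 6, matching y values: 5, 14 (2 points).
  x = 4: rhs = 2, matching y values: none (0 points).
  x = 5: rhs = 3, matching y values: none (0 points).
  x = 6: rhs = 15, matching y values: none (0 points).
  x = 7: rhs = 6, matching y values: 5, 14 (2 points).
  x = 8: rhs = 1, matching y values: 1, 18 (2 points).
  x = 9: rhs = 6, matching y values: 5, 14 (2 points).
  x = 10: rhs = 8, matching y values: none (0 points).
  x = 11: rhs = 13, matching y values: none (0 points).
  x = 12: rhs = 8, matching y values: none (0 points).
  x = 13: rhs = 18, matching y values: none (0 points).
  x = 14: rhs = 11, matching y values: 7, 12 (2 points).
  x = 15: rhs = 12, matching y values: none (0 points).
  x = 16: rhs = 8, matching y values: none (0 points).
  x = 17: rhs = 5, matching y values: 9, 10 (2 points).
  x = 18: rhs = 9, matching y values: 3, 16 (2 points).
Total affine count: 20.
Full point count |E(F_19)| = 20 + 1 = 21.
Hasse bound: |21 − (19+1)| = |1| = 1 ≤ 2√19 ≈ 8.7178 ✓.


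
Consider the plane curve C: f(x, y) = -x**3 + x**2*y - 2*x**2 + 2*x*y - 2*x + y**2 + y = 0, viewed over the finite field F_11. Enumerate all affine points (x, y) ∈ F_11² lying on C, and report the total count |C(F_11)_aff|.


Affine F_11-points: {(0, 0), (0, 10), (1, 1), (1, 6), (3, 7), (3, 10), (5, 9), (5, 10), (6, 2), (6, 4), (7, 5), (7, 8), (8, 9)}; count = 13.

For each of the 121 pairs (x, y) ∈ F_11², evaluate f(x, y) mod 11. Record the zeros.
  x = 0: [0↦0, 1↦2, 2↦6, 3↦1, 4↦9, 5↦8, 6↦9, 7↦1, 8↦6, 9↦2, 10↦0]  zeros at y ∈ {0, 10}
  x = 1: [0↦6, 1↦0, 2↦7, 3↦5, 4↦5, 5↦7, 6↦0, 7↦6, 8↦3, 9↦2, 10↦3]  zeros at y ∈ {1, 6}
  x = 2: [0↦2, 1↦1, 2↦2, 3↦5, 4↦10, 5↦6, 6↦4, 7↦4, 8↦6, 9↦10, 10↦5]  zeros at y ∈ ∅
  x = 3: [0↦4, 1↦10, 2↦7, 3↦6, 4↦7, 5↦10, 6↦4, 7↦0, 8↦9, 9↦9, 10↦0]  zeros at y ∈ {7, 10}
  x = 4: [0↦6, 1↦10, 2↦5, 3↦2, 4↦1, 5↦2, 6↦5, 7↦10, 8↦6, 9↦4, 10↦4]  zeros at y ∈ ∅
  x = 5: [0↦2, 1↦6, 2↦1, 3↦9, 4↦8, 5↦9, 6↦1, 7↦6, 8↦2, 9↦0, 10↦0]  zeros at y ∈ {9, 10}
  x = 6: [0↦8, 1↦3, 2↦0, 3↦10, 4↦0, 5↦3, 6↦8, 7↦4, 8↦2, 9↦2, 10↦4]  zeros at y ∈ {2, 4}
  x = 7: [0↦7, 1↦6, 2↦7, 3↦10, 4↦4, 5↦0, 6↦9, 7↦9, 8↦0, 9↦4, 10↦10]  zeros at y ∈ {5, 8}
  x = 8: [0↦4, 1↦9, 2↦5, 3↦3, 4↦3, 5↦5, 6↦9, 7↦4, 8↦1, 9↦0, 10↦1]  zeros at y ∈ {9}
  x = 9: [0↦4, 1↦6, 2↦10, 3↦5, 4↦2, 5↦1, 6↦2, 7↦5, 8↦10, 9↦6, 10↦4]  zeros at y ∈ ∅
  x = 10: [0↦1, 1↦2, 2↦5, 3↦10, 4↦6, 5↦4, 6↦4, 7↦6, 8↦10, 9↦5, 10↦2]  zeros at y ∈ ∅
Collecting zeros: affine points = {(0, 0), (0, 10), (1, 1), (1, 6), (3, 7), (3, 10), (5, 9), (5, 10), (6, 2), (6, 4), (7, 5), (7, 8), (8, 9)}.
Total count |C(F_11)_aff| = 13.


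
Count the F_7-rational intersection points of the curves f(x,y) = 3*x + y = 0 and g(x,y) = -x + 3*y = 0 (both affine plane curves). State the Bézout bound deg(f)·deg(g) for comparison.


Common zeros: {(0, 0)}; count = 1; Bézout bound = 1.

deg(f) = 1, deg(g) = 1, so Bézout bound = 1.
Scan x ∈ F_7. For each x, list the y ∈ F_7 with f(x, y) ≡ 0 and those with g(x, y) ≡ 0 (mod 7); the common zeros in that column are the intersection.
  x = 0: f ≡ 0 at y ∈ {0}; g ≡ 0 at y ∈ {0}; common: {0}.
  x = 1: f ≡ 0 at y ∈ {4}; g ≡ 0 at y ∈ {5}; common: ∅.
  x = 2: f ≡ 0 at y ∈ {1}; g ≡ 0 at y ∈ {3}; common: ∅.
  x = 3: f ≡ 0 at y ∈ {5}; g ≡ 0 at y ∈ {1}; common: ∅.
  x = 4: f ≡ 0 at y ∈ {2}; g ≡ 0 at y ∈ {6}; common: ∅.
  x = 5: f ≡ 0 at y ∈ {6}; g ≡ 0 at y ∈ {4}; common: ∅.
  x = 6: f ≡ 0 at y ∈ {3}; g ≡ 0 at y ∈ {2}; common: ∅.
Collecting: common zeros = {(0, 0)}, so the count is 1.
Comparison with the Bézout bound: 1 ≤ 1 = deg(f)·deg(g), as expected for curves with no common component (the bound is attained).


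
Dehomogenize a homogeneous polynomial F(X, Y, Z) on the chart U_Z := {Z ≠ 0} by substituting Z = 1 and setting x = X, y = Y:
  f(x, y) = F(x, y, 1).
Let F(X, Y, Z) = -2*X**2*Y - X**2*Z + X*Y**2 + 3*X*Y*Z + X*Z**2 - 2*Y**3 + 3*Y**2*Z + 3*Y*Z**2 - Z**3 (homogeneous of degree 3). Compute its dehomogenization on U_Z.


f(x, y) = -2*x**2*y - x**2 + x*y**2 + 3*x*y + x - 2*y**3 + 3*y**2 + 3*y - 1

On U_Z we set Z = 1. Each monomial c·X^i·Y^j·Z^k in F becomes c·x^i·y^j·1^k = c·x^i·y^j.
Substituting Z = 1: F(X, Y, 1) = -2*x**2*y - x**2 + x*y**2 + 3*x*y + x - 2*y**3 + 3*y**2 + 3*y - 1.
Note: deg(f) ≤ deg(F) = 3; strict inequality happens when F is divisible by Z (lost terms).


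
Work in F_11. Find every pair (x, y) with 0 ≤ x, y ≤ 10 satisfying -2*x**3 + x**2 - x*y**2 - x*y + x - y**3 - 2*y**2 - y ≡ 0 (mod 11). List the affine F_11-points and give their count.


Affine F_11-points: {(0, 0), (0, 10), (1, 0), (1, 9), (1, 10), (3, 6), (5, 0), (5, 5), (5, 10), (7, 8), (8, 7), (10, 1)}; count = 12.

For each of the 121 pairs (x, y) ∈ F_11², evaluate f(x, y) mod 11. Record the zeros.
  x = 0: [0↦0, 1↦7, 2↦4, 3↦7, 4↦10, 5↦7, 6↦3, 7↦3, 8↦1, 9↦2, 10↦0]  zeros at y ∈ {0, 10}
  x = 1: [0↦0, 1↦5, 2↦9, 3↦6, 4↦1, 5↦10, 6↦5, 7↦2, 8↦6, 9↦0, 10↦0]  zeros at y ∈ {0, 9, 10}
  x = 2: [0↦1, 1↦4, 2↦4, 3↦6, 4↦4, 5↦3, 6↦8, 7↦2, 8↦1, 9↦10, 10↦1]  zeros at y ∈ ∅
  x = 3: [0↦2, 1↦3, 2↦10, 3↦6, 4↦7, 5↦7, 6↦0, 7↦2, 8↦7, 9↦9, 10↦2]  zeros at y ∈ {6}
  x = 4: [0↦2, 1↦1, 2↦4, 3↦5, 4↦9, 5↦10, 6↦2, 7↦1, 8↦1, 9↦7, 10↦2]  zeros at y ∈ ∅
  x = 5: [0↦0, 1↦8, 2↦7, 3↦2, 4↦9, 5↦0, 6↦2, 7↦9, 8↦4, 9↦3, 10↦0]  zeros at y ∈ {0, 5, 10}
  x = 6: [0↦6, 1↦1, 2↦7, 3↦7, 4↦6, 5↦9, 6↦10, 7↦3, 8↦4, 9↦7, 10↦6]  zeros at y ∈ ∅
  x = 7: [0↦8, 1↦1, 2↦3, 3↦8, 4↦10, 5↦3, 6↦3, 7↦4, 8↦0, 9↦7, 10↦8]  zeros at y ∈ {8}
  x = 8: [0↦5, 1↦7, 2↦5, 3↦4, 4↦9, 5↦3, 6↦2, 7↦0, 8↦2, 9↦2, 10↦5]  zeros at y ∈ {7}
  x = 9: [0↦7, 1↦7, 2↦1, 3↦5, 4↦2, 5↦8, 6↦6, 7↦1, 8↦9, 9↦2, 10↦7]  zeros at y ∈ ∅
  x = 10: [0↦2, 1↦0, 2↦1, 3↦10, 4↦10, 5↦6, 6↦3, 7↦6, 8↦9, 9↦6, 10↦2]  zeros at y ∈ {1}
Collecting zeros: affine points = {(0, 0), (0, 10), (1, 0), (1, 9), (1, 10), (3, 6), (5, 0), (5, 5), (5, 10), (7, 8), (8, 7), (10, 1)}.
Total count |C(F_11)_aff| = 12.


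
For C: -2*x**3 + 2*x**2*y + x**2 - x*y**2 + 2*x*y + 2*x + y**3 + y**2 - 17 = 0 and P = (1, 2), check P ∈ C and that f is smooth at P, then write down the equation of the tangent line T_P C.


Tangent line at P: 6*x + 16*y - 38 = 0.

Step 1: f(1, 2) = 0, so P lies on C.
Step 2: partial derivatives
  f_x(x, y) = -6*x**2 + 4*x*y + 2*x - y**2 + 2*y + 2, f_y(x, y) = 2*x**2 - 2*x*y + 2*x + 3*y**2 + 2*y.
  f_x(P) = 6, f_y(P) = 16 (gradient nonzero, so P is smooth).
Step 3: tangent line at P: 6·(x − 1) + 16·(y − 2) = 0.
Expanding: 6*x + 16*y - 38 = 0.


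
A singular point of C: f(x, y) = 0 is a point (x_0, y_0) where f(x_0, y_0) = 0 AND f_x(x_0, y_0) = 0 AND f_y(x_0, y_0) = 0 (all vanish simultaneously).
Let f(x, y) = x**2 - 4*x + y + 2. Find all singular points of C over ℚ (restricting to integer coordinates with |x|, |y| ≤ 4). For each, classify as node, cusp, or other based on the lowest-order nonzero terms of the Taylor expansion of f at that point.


No singular points in the scanned grid; C is smooth there.

Compute partial derivatives:
  f_x = 2*x - 4.
  f_y = 1.
f_y = 1 is a nonzero constant, so f_y never vanishes: no point (x, y) can satisfy f = f_x = f_y = 0. In particular no (x, y) ∈ {−4, ..., 4}² is singular; the curve is smooth.


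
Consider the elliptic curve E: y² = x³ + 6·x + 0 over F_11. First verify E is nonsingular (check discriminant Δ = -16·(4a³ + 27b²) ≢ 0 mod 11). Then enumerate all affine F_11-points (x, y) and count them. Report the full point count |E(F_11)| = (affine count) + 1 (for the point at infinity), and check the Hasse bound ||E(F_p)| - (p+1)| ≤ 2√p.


Affine points = {(0, 0), (2, 3), (2, 8), (3, 1), (3, 10), (4, 0), (5, 1), (5, 10), (7, 0), (10, 2), (10, 9)}; affine count = 11; |E(F_11)| = 12.

Discriminant check: Δ ∝ 4a³ + 27b² = 4·6³ + 27·0² = 4·216 + 27·0 ≡ 6 (mod 11). Nonzero ⇒ E is nonsingular.
For each x ∈ F_11, compute rhs = x³ + 6·x + 0 mod 11, then count y ∈ F_11 with y² ≡ rhs.
  x = 0: rhs = 0, matching y values: 0 (1 points).
  x = 1: rhs = 7, matching y values: none (0 points).
  x = 2: rhs = 9, matching y values: 3, 8 (2 points).
  x = 3: rhs = 1, matching y values: 1, 10 (2 points).
  x = 4: rhs = 0, matching y values: 0 (1 points).
  x = 5: rhs = 1, matching y values: 1, 10 (2 points).
  x = 6: rhs = 10, matching y values: none (0 points).
  x = 7: rhs = 0, matching y values: 0 (1 points).
  x = 8: rhs = 10, matching y values: none (0 points).
  x = 9: rhs = 2, matching y values: none (0 points).
  x = 10: rhs = 4, matching y values: 2, 9 (2 points).
Total affine count: 11.
Full point count |E(F_11)| = 11 + 1 = 12.
Hasse bound: |12 − (11+1)| = |0| = 0 ≤ 2√11 ≈ 6.6332 ✓.


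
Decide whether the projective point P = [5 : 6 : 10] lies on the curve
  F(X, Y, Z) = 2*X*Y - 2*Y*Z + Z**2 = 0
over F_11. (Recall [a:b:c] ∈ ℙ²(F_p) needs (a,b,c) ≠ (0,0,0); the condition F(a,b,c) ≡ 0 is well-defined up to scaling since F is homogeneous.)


F(5,6,10) ≡ 7 (mod 11); P is NOT on the curve.

Evaluate F(5, 6, 10) term-by-term (mod 11).
  2*X*Y ↦ 2·5·6·1 = 60
  -2*Y*Z ↦ -2·1·6·10 = -120
  Z**2 ↦ 1·1·1·100 = 100
Sum: F(5, 6, 10) = (60) + (-120) + (100) = 40.
Reducing mod 11: 40 ≡ 7 (mod 11).
Since F(a, b, c) ≡ 7 ≠ 0 (mod 11), P does NOT lie on the curve.


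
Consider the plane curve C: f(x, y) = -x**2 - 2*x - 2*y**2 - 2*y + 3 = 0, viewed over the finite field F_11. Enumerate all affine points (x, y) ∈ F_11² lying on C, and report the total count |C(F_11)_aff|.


Affine F_11-points: {(1, 0), (1, 10), (4, 2), (4, 8), (5, 2), (5, 8), (8, 0), (8, 10), (10, 1), (10, 9)}; count = 10.

For each of the 121 pairs (x, y) ∈ F_11², evaluate f(x, y) mod 11. Record the zeros.
  x = 0: [0↦3, 1↦10, 2↦2, 3↦1, 4↦7, 5↦9, 6↦7, 7↦1, 8↦2, 9↦10, 10↦3]  zeros at y ∈ ∅
  x = 1: [0↦0, 1↦7, 2↦10, 3↦9, 4↦4, 5↦6, 6↦4, 7↦9, 8↦10, 9↦7, 10↦0]  zeros at y ∈ {0, 10}
  x = 2: [0↦6, 1↦2, 2↦5, 3↦4, 4↦10, 5↦1, 6↦10, 7↦4, 8↦5, 9↦2, 10↦6]  zeros at y ∈ ∅
  x = 3: [0↦10, 1↦6, 2↦9, 3↦8, 4↦3, 5↦5, 6↦3, 7↦8, 8↦9, 9↦6, 10↦10]  zeros at y ∈ ∅
  x = 4: [0↦1, 1↦8, 2↦0, 3↦10, 4↦5, 5↦7, 6↦5, 7↦10, 8↦0, 9↦8, 10↦1]  zeros at y ∈ {2, 8}
  x = 5: [0↦1, 1↦8, 2↦0, 3↦10, 4↦5, 5↦7, 6↦5, 7↦10, 8↦0, 9↦8, 10↦1]  zeros at y ∈ {2, 8}
  x = 6: [0↦10, 1↦6, 2↦9, 3↦8, 4↦3, 5↦5, 6↦3, 7↦8, 8↦9, 9↦6, 10↦10]  zeros at y ∈ ∅
  x = 7: [0↦6, 1↦2, 2↦5, 3↦4, 4↦10, 5↦1, 6↦10, 7↦4, 8↦5, 9↦2, 10↦6]  zeros at y ∈ ∅
  x = 8: [0↦0, 1↦7, 2↦10, 3↦9, 4↦4, 5↦6, 6↦4, 7↦9, 8↦10, 9↦7, 10↦0]  zeros at y ∈ {0, 10}
  x = 9: [0↦3, 1↦10, 2↦2, 3↦1, 4↦7, 5↦9, 6↦7, 7↦1, 8↦2, 9↦10, 10↦3]  zeros at y ∈ ∅
  x = 10: [0↦4, 1↦0, 2↦3, 3↦2, 4↦8, 5↦10, 6↦8, 7↦2, 8↦3, 9↦0, 10↦4]  zeros at y ∈ {1, 9}
Collecting zeros: affine points = {(1, 0), (1, 10), (4, 2), (4, 8), (5, 2), (5, 8), (8, 0), (8, 10), (10, 1), (10, 9)}.
Total count |C(F_11)_aff| = 10.


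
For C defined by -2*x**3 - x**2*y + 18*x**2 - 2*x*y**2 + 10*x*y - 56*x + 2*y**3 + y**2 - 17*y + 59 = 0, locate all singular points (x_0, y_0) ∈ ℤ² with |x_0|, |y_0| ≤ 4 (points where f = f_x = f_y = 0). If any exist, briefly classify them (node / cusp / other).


Singular points: {(3, 1)}; classification: node.

Compute partial derivatives:
  f_x = -6*x**2 - 2*x*y + 36*x - 2*y**2 + 10*y - 56.
  f_y = -x**2 - 4*x*y + 10*x + 6*y**2 + 2*y - 17.
Scan x_0 ∈ {−4, ..., 4}. For each x_0, f_y(x_0, y) is a polynomial in y; find its integer roots y ∈ {−4, ..., 4}, then test f_x and f at those candidates.
  x = -4: f_y(-4, y) = 6*y**2 + 18*y - 73; no integer root y with |y| ≤ 4.
  x = -3: f_y(-3, y) = 6*y**2 + 14*y - 56; no integer root y with |y| ≤ 4.
  x = -2: f_y(-2, y) = 6*y**2 + 10*y - 41; no integer root y with |y| ≤ 4.
  x = -1: f_y(-1, y) = 6*y**2 + 6*y - 28; no integer root y with |y| ≤ 4.
  x = 0: f_y(0, y) = 6*y**2 + 2*y - 17; no integer root y with |y| ≤ 4.
  x = 1: f_y(1, y) = 6*y**2 - 2*y - 8; vanishes at y ∈ {-1}. (1, -1): f_x = -36 ≠ 0.
  x = 2: f_y(2, y) = 6*y**2 - 6*y - 1; no integer root y with |y| ≤ 4.
  x = 3: f_y(3, y) = 6*y**2 - 10*y + 4; vanishes at y ∈ {1}. (3, 1): f_x = 0, f = 0 — SINGULAR.
  x = 4: f_y(4, y) = 6*y**2 - 14*y + 7; no integer root y with |y| ≤ 4.
Only singular point on the grid: (3, 1).
Classify: substitute x = 3 + u, y = 1 + v and expand: f = -2*u**3 - u**2*v - u**2 - 2*u*v**2 + 2*v**3 + v**2.
No constant or linear terms (consistent with a singular point). Quadratic part: -u**2 + v**2. Cubic part: -2*u**3 - u**2*v - 2*u*v**2 + 2*v**3.
The quadratic part v**2 - u**2 = (v − u)(v + u) splits into two distinct linear factors, so there are two distinct tangent lines y − 1 = ±(x − 3) — this is a node (ordinary double point).
Classification: node.


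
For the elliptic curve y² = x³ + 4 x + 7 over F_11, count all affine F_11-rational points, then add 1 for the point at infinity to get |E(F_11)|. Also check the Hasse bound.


Affine points = {(1, 1), (1, 10), (2, 1), (2, 10), (5, 3), (5, 8), (6, 4), (6, 7), (7, 2), (7, 9), (8, 1), (8, 10)}; affine count = 12; |E(F_11)| = 13.

Discriminant check: Δ ∝ 4a³ + 27b² = 4·4³ + 27·7² = 4·64 + 27·49 ≡ 6 (mod 11). Nonzero ⇒ E is nonsingular.
For each x ∈ F_11, compute rhs = x³ + 4·x + 7 mod 11, then count y ∈ F_11 with y² ≡ rhs.
  x = 0: rhs = 7, matching y values: none (0 points).
  x = 1: rhs = 1, matching y values: 1, 10 (2 points).
  x = 2: rhs = 1, matching y values: 1, 10 (2 points).
  x = 3: rhs = 2, matching y values: none (0 points).
  x = 4: rhs = 10, matching y values: none (0 points).
  x = 5: rhs = 9, matching y values: 3, 8 (2 points).
  x = 6: rhs = 5, matching y values: 4, 7 (2 points).
  x = 7: rhs = 4, matching y values: 2, 9 (2 points).
  x = 8: rhs = 1, matching y values: 1, 10 (2 points).
  x = 9: rhs = 2, matching y values: none (0 points).
  x = 10: rhs = 2, matching y values: none (0 points).
Total affine count: 12.
Full point count |E(F_11)| = 12 + 1 = 13.
Hasse bound: |13 − (11+1)| = |1| = 1 ≤ 2√11 ≈ 6.6332 ✓.


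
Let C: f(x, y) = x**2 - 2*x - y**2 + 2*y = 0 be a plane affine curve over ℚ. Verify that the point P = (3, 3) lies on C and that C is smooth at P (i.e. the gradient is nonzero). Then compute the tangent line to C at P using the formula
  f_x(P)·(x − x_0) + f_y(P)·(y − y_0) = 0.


Tangent line at P: 4*x - 4*y = 0.

Step 1: f(3, 3) = 0, so P lies on C.
Step 2: partial derivatives
  f_x(x, y) = 2*x - 2, f_y(x, y) = 2 - 2*y.
  f_x(P) = 4, f_y(P) = -4 (gradient nonzero, so P is smooth).
Step 3: tangent line at P: 4·(x − 3) + -4·(y − 3) = 0.
Expanding: 4*x - 4*y = 0.


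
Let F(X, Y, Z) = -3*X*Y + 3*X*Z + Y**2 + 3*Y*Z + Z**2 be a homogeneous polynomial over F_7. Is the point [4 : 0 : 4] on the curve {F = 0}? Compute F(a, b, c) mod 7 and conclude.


F(4,0,4) ≡ 1 (mod 7); P is NOT on the curve.

Evaluate F(4, 0, 4) term-by-term (mod 7).
  -3*X*Y ↦ -3·4·0·1 = 0
  3*X*Z ↦ 3·4·1·4 = 48
  Y**2 ↦ 1·1·0·1 = 0
  3*Y*Z ↦ 3·1·0·4 = 0
  Z**2 ↦ 1·1·1·16 = 16
Sum: F(4, 0, 4) = (0) + (48) + (0) + (0) + (16) = 64.
Reducing mod 7: 64 ≡ 1 (mod 7).
Since F(a, b, c) ≡ 1 ≠ 0 (mod 7), P does NOT lie on the curve.


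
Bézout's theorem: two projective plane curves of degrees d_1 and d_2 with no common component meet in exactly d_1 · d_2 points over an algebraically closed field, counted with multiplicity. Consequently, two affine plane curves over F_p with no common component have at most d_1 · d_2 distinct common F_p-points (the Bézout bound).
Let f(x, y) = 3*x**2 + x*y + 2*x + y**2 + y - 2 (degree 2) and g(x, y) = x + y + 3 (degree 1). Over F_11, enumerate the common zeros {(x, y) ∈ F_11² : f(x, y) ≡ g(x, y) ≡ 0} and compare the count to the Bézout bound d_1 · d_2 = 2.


Common zeros: {(1, 7), (5, 3)}; count = 2; Bézout bound = 2.

deg(f) = 2, deg(g) = 1, so Bézout bound = 2.
Scan x ∈ F_11. For each x, list the y ∈ F_11 with f(x, y) ≡ 0 and those with g(x, y) ≡ 0 (mod 11); the common zeros in that column are the intersection.
  x = 0: f ≡ 0 at y ∈ {1, 9}; g ≡ 0 at y ∈ {8}; common: ∅.
  x = 1: f ≡ 0 at y ∈ {2, 7}; g ≡ 0 at y ∈ {7}; common: {7}.
  x = 2: f ≡ 0 at y ∈ ∅; g ≡ 0 at y ∈ {6}; common: ∅.
  x = 3: f ≡ 0 at y ∈ ∅; g ≡ 0 at y ∈ {5}; common: ∅.
  x = 4: f ≡ 0 at y ∈ ∅; g ≡ 0 at y ∈ {4}; common: ∅.
  x = 5: f ≡ 0 at y ∈ {2, 3}; g ≡ 0 at y ∈ {3}; common: {3}.
  x = 6: f ≡ 0 at y ∈ ∅; g ≡ 0 at y ∈ {2}; common: ∅.
  x = 7: f ≡ 0 at y ∈ {7}; g ≡ 0 at y ∈ {1}; common: ∅.
  x = 8: f ≡ 0 at y ∈ {3, 10}; g ≡ 0 at y ∈ {0}; common: ∅.
  x = 9: f ≡ 0 at y ∈ ∅; g ≡ 0 at y ∈ {10}; common: ∅.
  x = 10: f ≡ 0 at y ∈ {1, 10}; g ≡ 0 at y ∈ {9}; common: ∅.
Collecting: common zeros = {(1, 7), (5, 3)}, so the count is 2.
Comparison with the Bézout bound: 2 ≤ 2 = deg(f)·deg(g), as expected for curves with no common component (the bound is attained).


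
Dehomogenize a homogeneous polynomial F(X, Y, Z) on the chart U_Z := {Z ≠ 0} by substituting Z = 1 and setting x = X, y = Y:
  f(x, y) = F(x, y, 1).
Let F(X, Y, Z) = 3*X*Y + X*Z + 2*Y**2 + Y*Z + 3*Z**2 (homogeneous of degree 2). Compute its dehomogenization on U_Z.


f(x, y) = 3*x*y + x + 2*y**2 + y + 3

On U_Z we set Z = 1. Each monomial c·X^i·Y^j·Z^k in F becomes c·x^i·y^j·1^k = c·x^i·y^j.
Substituting Z = 1: F(X, Y, 1) = 3*x*y + x + 2*y**2 + y + 3.
Note: deg(f) ≤ deg(F) = 2; strict inequality happens when F is divisible by Z (lost terms).


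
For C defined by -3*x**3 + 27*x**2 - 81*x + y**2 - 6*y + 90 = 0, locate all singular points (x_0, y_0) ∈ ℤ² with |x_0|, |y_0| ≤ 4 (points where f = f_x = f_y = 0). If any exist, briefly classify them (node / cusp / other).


Singular points: {(3, 3)}; classification: cusp.

Compute partial derivatives:
  f_x = -9*x**2 + 54*x - 81.
  f_y = 2*y - 6.
Scan x_0 ∈ {−4, ..., 4}. For each x_0, f_y(x_0, y) is a polynomial in y; find its integer roots y ∈ {−4, ..., 4}, then test f_x and f at those candidates.
  x = -4: f_y(-4, y) = 2*y - 6; vanishes at y ∈ {3}. (-4, 3): f_x = -441 ≠ 0.
  x = -3: f_y(-3, y) = 2*y - 6; vanishes at y ∈ {3}. (-3, 3): f_x = -324 ≠ 0.
  x = -2: f_y(-2, y) = 2*y - 6; vanishes at y ∈ {3}. (-2, 3): f_x = -225 ≠ 0.
  x = -1: f_y(-1, y) = 2*y - 6; vanishes at y ∈ {3}. (-1, 3): f_x = -144 ≠ 0.
  x = 0: f_y(0, y) = 2*y - 6; vanishes at y ∈ {3}. (0, 3): f_x = -81 ≠ 0.
  x = 1: f_y(1, y) = 2*y - 6; vanishes at y ∈ {3}. (1, 3): f_x = -36 ≠ 0.
  x = 2: f_y(2, y) = 2*y - 6; vanishes at y ∈ {3}. (2, 3): f_x = -9 ≠ 0.
  x = 3: f_y(3, y) = 2*y - 6; vanishes at y ∈ {3}. (3, 3): f_x = 0, f = 0 — SINGULAR.
  x = 4: f_y(4, y) = 2*y - 6; vanishes at y ∈ {3}. (4, 3): f_x = -9 ≠ 0.
Only singular point on the grid: (3, 3).
Classify: substitute x = 3 + u, y = 3 + v and expand: f = -3*u**3 + v**2.
No constant or linear terms (consistent with a singular point). Quadratic part: v**2. Cubic part: -3*u**3.
The quadratic part v**2 is a perfect square, so there is a single (double) tangent line v = 0, i.e. y = 3. Restricting the cubic part to that line (v = 0) leaves -3*u**3 ≠ 0, so f is not divisible by v and the branch is v² ≈ 3*u**3 to lowest order — this is a cusp.
Classification: cusp.
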